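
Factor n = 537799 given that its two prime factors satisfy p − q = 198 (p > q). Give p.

839

Since p = q + 198, we have 537799 = q(q + 198), so q² + 198q − 537799 = 0.
Discriminant: 198² + 4·537799 = 39204 + 2151196 = 2190400; √2190400 = 1480.
q = (−198 + 1480)/2 = 641, and p = q + 198 = 839.
Check: 641 · 839 = 537799.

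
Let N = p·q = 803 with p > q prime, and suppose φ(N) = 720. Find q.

11

φ(n) = (p−1)(q−1) = n − (p+q) + 1, so p + q = 803 − 720 + 1 = 84.
p and q are the roots of t² − 84t + 803 = 0.
Discriminant: 84² − 4·803 = 7056 − 3212 = 3844; √3844 = 62.
q = (84 − 62)/2 = 11, p = (84 + 62)/2 = 73.
Check: 11 · 73 = 803.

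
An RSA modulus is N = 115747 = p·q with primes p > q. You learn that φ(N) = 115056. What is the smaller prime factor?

283

φ(n) = (p−1)(q−1) = n − (p+q) + 1, so p + q = 115747 − 115056 + 1 = 692.
p and q are the roots of t² − 692t + 115747 = 0.
Discriminant: 692² − 4·115747 = 478864 − 462988 = 15876; √15876 = 126.
q = (692 − 126)/2 = 283, p = (692 + 126)/2 = 409.
Check: 283 · 409 = 115747.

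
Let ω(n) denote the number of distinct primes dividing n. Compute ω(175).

2

175 = 5^2 · 7
175 = 5^2 · 7, which has 2 distinct prime factors.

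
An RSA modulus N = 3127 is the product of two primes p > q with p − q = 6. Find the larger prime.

Since p = q + 6, we have 3127 = q(q + 6), so q² + 6q − 3127 = 0.
Discriminant: 6² + 4·3127 = 36 + 12508 = 12544; √12544 = 112.
q = (−6 + 112)/2 = 53, and p = q + 6 = 59.
Check: 53 · 59 = 3127.

59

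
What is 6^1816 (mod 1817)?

6^1 ≡ 6 (mod 1817)
6^2 ≡ 6^2 = 36 ≡ 36 (mod 1817)
6^4 ≡ 36^2 = 1296 ≡ 1296 (mod 1817)
6^8 ≡ 1296^2 = 1679616 ≡ 708 (mod 1817)
6^16 ≡ 708^2 = 501264 ≡ 1589 (mod 1817)
6^32 ≡ 1589^2 = 2524921 ≡ 1108 (mod 1817)
6^64 ≡ 1108^2 = 1227664 ≡ 1189 (mod 1817)
6^128 ≡ 1189^2 = 1413721 ≡ 95 (mod 1817)
6^256 ≡ 95^2 = 9025 ≡ 1757 (mod 1817)
6^512 ≡ 1757^2 = 3087049 ≡ 1783 (mod 1817)
6^1024 ≡ 1783^2 = 3179089 ≡ 1156 (mod 1817)
1816 = 1024 + 512 + 256 + 16 + 8 in binary powers of 2.
So 6^1816 ≡ 1156 · 1783 · 1757 · 1589 · 708 ≡ 98 (mod 1817).
Since 98 ≠ 1, base 6 is a Fermat witness: 1817 is composite.

98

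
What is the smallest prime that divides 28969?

59

28969 is odd.
Digit sum 34, not divisible by 3.
Ends in 9: not divisible by 5.
7: 28969 = 7·4138 + 3
11: 28969 = 11·2633 + 6
13: 28969 = 13·2228 + 5
17: 28969 = 17·1704 + 1
19: 28969 = 19·1524 + 13
23: 28969 = 23·1259 + 12
29: 28969 = 29·998 + 27
31: 28969 = 31·934 + 15
37: 28969 = 37·782 + 35
41: 28969 = 41·706 + 23
43: 28969 = 43·673 + 30
47: 28969 = 47·616 + 17
53: 28969 = 53·546 + 31
59: 28969 = 59·491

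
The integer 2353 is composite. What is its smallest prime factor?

2353 is odd.
Digit sum 13, not divisible by 3.
Ends in 3: not divisible by 5.
7: 2353 = 7·336 + 1
11: 2353 = 11·213 + 10
13: 2353 = 13·181

13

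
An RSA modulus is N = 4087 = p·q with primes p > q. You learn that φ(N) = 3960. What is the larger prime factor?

φ(n) = (p−1)(q−1) = n − (p+q) + 1, so p + q = 4087 − 3960 + 1 = 128.
p and q are the roots of t² − 128t + 4087 = 0.
Discriminant: 128² − 4·4087 = 16384 − 16348 = 36; √36 = 6.
q = (128 − 6)/2 = 61, p = (128 + 6)/2 = 67.
Check: 61 · 67 = 4087.

67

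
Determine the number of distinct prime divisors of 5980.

4

5980 = 2^2 · 1495
1495 = 5 · 299
299 = 13 · 23
5980 = 2^2 · 5 · 13 · 23, which has 4 distinct prime factors.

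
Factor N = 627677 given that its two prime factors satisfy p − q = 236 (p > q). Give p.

Since p = q + 236, we have 627677 = q(q + 236), so q² + 236q − 627677 = 0.
Discriminant: 236² + 4·627677 = 55696 + 2510708 = 2566404; √2566404 = 1602.
q = (−236 + 1602)/2 = 683, and p = q + 236 = 919.
Check: 683 · 919 = 627677.

919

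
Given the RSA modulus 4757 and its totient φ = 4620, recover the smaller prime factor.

67

φ(n) = (p−1)(q−1) = n − (p+q) + 1, so p + q = 4757 − 4620 + 1 = 138.
p and q are the roots of t² − 138t + 4757 = 0.
Discriminant: 138² − 4·4757 = 19044 − 19028 = 16; √16 = 4.
q = (138 − 4)/2 = 67, p = (138 + 4)/2 = 71.
Check: 67 · 71 = 4757.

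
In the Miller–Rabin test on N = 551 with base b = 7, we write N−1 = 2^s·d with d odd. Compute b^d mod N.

551 − 1 = 550 = 2^1 · 275, so d = 275.
7^1 ≡ 7 (mod 551)
7^2 ≡ 7^2 = 49 ≡ 49 (mod 551)
7^4 ≡ 49^2 = 2401 ≡ 197 (mod 551)
7^8 ≡ 197^2 = 38809 ≡ 239 (mod 551)
7^16 ≡ 239^2 = 57121 ≡ 368 (mod 551)
7^32 ≡ 368^2 = 135424 ≡ 429 (mod 551)
7^64 ≡ 429^2 = 184041 ≡ 7 (mod 551)
7^128 ≡ 7^2 = 49 ≡ 49 (mod 551)
7^256 ≡ 49^2 = 2401 ≡ 197 (mod 551)
275 = 256 + 16 + 2 + 1 in binary powers of 2.
So 7^275 ≡ 197 · 368 · 49 · 7 ≡ 49 (mod 551).
Squaring chain: 49; never reaches −1, so base 7 is a Miller–Rabin witness that 551 is composite.

49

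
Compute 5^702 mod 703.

628

5^1 ≡ 5 (mod 703)
5^2 ≡ 5^2 = 25 ≡ 25 (mod 703)
5^4 ≡ 25^2 = 625 ≡ 625 (mod 703)
5^8 ≡ 625^2 = 390625 ≡ 460 (mod 703)
5^16 ≡ 460^2 = 211600 ≡ 700 (mod 703)
5^32 ≡ 700^2 = 490000 ≡ 9 (mod 703)
5^64 ≡ 9^2 = 81 ≡ 81 (mod 703)
5^128 ≡ 81^2 = 6561 ≡ 234 (mod 703)
5^256 ≡ 234^2 = 54756 ≡ 625 (mod 703)
5^512 ≡ 625^2 = 390625 ≡ 460 (mod 703)
702 = 512 + 128 + 32 + 16 + 8 + 4 + 2 in binary powers of 2.
So 5^702 ≡ 460 · 234 · 9 · 700 · 460 · 625 · 25 ≡ 628 (mod 703).
Since 628 ≠ 1, base 5 is a Fermat witness: 703 is composite.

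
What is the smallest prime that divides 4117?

4117 is odd.
Digit sum 13, not divisible by 3.
Ends in 7: not divisible by 5.
7: 4117 = 7·588 + 1
11: 4117 = 11·374 + 3
13: 4117 = 13·316 + 9
17: 4117 = 17·242 + 3
19: 4117 = 19·216 + 13
23: 4117 = 23·179

23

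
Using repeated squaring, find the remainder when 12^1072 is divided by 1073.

900

12^1 ≡ 12 (mod 1073)
12^2 ≡ 12^2 = 144 ≡ 144 (mod 1073)
12^4 ≡ 144^2 = 20736 ≡ 349 (mod 1073)
12^8 ≡ 349^2 = 121801 ≡ 552 (mod 1073)
12^16 ≡ 552^2 = 304704 ≡ 1045 (mod 1073)
12^32 ≡ 1045^2 = 1092025 ≡ 784 (mod 1073)
12^64 ≡ 784^2 = 614656 ≡ 900 (mod 1073)
12^128 ≡ 900^2 = 810000 ≡ 958 (mod 1073)
12^256 ≡ 958^2 = 917764 ≡ 349 (mod 1073)
12^512 ≡ 349^2 = 121801 ≡ 552 (mod 1073)
12^1024 ≡ 552^2 = 304704 ≡ 1045 (mod 1073)
1072 = 1024 + 32 + 16 in binary powers of 2.
So 12^1072 ≡ 1045 · 784 · 1045 ≡ 900 (mod 1073).
Since 900 ≠ 1, base 12 is a Fermat witness: 1073 is composite.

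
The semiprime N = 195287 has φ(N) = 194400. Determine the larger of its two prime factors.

φ(n) = (p−1)(q−1) = n − (p+q) + 1, so p + q = 195287 − 194400 + 1 = 888.
p and q are the roots of t² − 888t + 195287 = 0.
Discriminant: 888² − 4·195287 = 788544 − 781148 = 7396; √7396 = 86.
q = (888 − 86)/2 = 401, p = (888 + 86)/2 = 487.
Check: 401 · 487 = 195287.

487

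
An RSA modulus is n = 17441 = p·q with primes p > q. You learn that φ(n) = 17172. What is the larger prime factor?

φ(n) = (p−1)(q−1) = n − (p+q) + 1, so p + q = 17441 − 17172 + 1 = 270.
p and q are the roots of t² − 270t + 17441 = 0.
Discriminant: 270² − 4·17441 = 72900 − 69764 = 3136; √3136 = 56.
q = (270 − 56)/2 = 107, p = (270 + 56)/2 = 163.
Check: 107 · 163 = 17441.

163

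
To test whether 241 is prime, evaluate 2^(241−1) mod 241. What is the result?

1

2^1 ≡ 2 (mod 241)
2^2 ≡ 2^2 = 4 ≡ 4 (mod 241)
2^4 ≡ 4^2 = 16 ≡ 16 (mod 241)
2^8 ≡ 16^2 = 256 ≡ 15 (mod 241)
2^16 ≡ 15^2 = 225 ≡ 225 (mod 241)
2^32 ≡ 225^2 = 50625 ≡ 15 (mod 241)
2^64 ≡ 15^2 = 225 ≡ 225 (mod 241)
2^128 ≡ 225^2 = 50625 ≡ 15 (mod 241)
240 = 128 + 64 + 32 + 16 in binary powers of 2.
So 2^240 ≡ 15 · 225 · 15 · 225 ≡ 1 (mod 241).
Since the result is 1, base 2 gives no evidence that 241 is composite.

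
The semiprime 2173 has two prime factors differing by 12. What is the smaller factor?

Since p = q + 12, we have 2173 = q(q + 12), so q² + 12q − 2173 = 0.
Discriminant: 12² + 4·2173 = 144 + 8692 = 8836; √8836 = 94.
q = (−12 + 94)/2 = 41, and p = q + 12 = 53.
Check: 41 · 53 = 2173.

41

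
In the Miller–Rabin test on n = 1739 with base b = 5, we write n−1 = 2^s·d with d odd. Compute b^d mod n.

1739 − 1 = 1738 = 2^1 · 869, so d = 869.
5^1 ≡ 5 (mod 1739)
5^2 ≡ 5^2 = 25 ≡ 25 (mod 1739)
5^4 ≡ 25^2 = 625 ≡ 625 (mod 1739)
5^8 ≡ 625^2 = 390625 ≡ 1089 (mod 1739)
5^16 ≡ 1089^2 = 1185921 ≡ 1662 (mod 1739)
5^32 ≡ 1662^2 = 2762244 ≡ 712 (mod 1739)
5^64 ≡ 712^2 = 506944 ≡ 895 (mod 1739)
5^128 ≡ 895^2 = 801025 ≡ 1085 (mod 1739)
5^256 ≡ 1085^2 = 1177225 ≡ 1661 (mod 1739)
5^512 ≡ 1661^2 = 2758921 ≡ 867 (mod 1739)
869 = 512 + 256 + 64 + 32 + 4 + 1 in binary powers of 2.
So 5^869 ≡ 867 · 1661 · 895 · 712 · 625 · 5 ≡ 609 (mod 1739).
Squaring chain: 609; never reaches −1, so base 5 is a Miller–Rabin witness that 1739 is composite.

609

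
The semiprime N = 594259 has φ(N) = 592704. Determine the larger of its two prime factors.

883

φ(n) = (p−1)(q−1) = n − (p+q) + 1, so p + q = 594259 − 592704 + 1 = 1556.
p and q are the roots of t² − 1556t + 594259 = 0.
Discriminant: 1556² − 4·594259 = 2421136 − 2377036 = 44100; √44100 = 210.
q = (1556 − 210)/2 = 673, p = (1556 + 210)/2 = 883.
Check: 673 · 883 = 594259.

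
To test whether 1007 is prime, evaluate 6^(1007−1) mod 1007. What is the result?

6^1 ≡ 6 (mod 1007)
6^2 ≡ 6^2 = 36 ≡ 36 (mod 1007)
6^4 ≡ 36^2 = 1296 ≡ 289 (mod 1007)
6^8 ≡ 289^2 = 83521 ≡ 947 (mod 1007)
6^16 ≡ 947^2 = 896809 ≡ 579 (mod 1007)
6^32 ≡ 579^2 = 335241 ≡ 917 (mod 1007)
6^64 ≡ 917^2 = 840889 ≡ 44 (mod 1007)
6^128 ≡ 44^2 = 1936 ≡ 929 (mod 1007)
6^256 ≡ 929^2 = 863041 ≡ 42 (mod 1007)
6^512 ≡ 42^2 = 1764 ≡ 757 (mod 1007)
1006 = 512 + 256 + 128 + 64 + 32 + 8 + 4 + 2 in binary powers of 2.
So 6^1006 ≡ 757 · 42 · 929 · 44 · 917 · 947 · 289 · 36 ≡ 598 (mod 1007).
Since 598 ≠ 1, base 6 is a Fermat witness: 1007 is composite.

598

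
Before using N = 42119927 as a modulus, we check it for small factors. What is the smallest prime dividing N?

83

42119927 is odd.
Digit sum 35, not divisible by 3.
Ends in 7: not divisible by 5.
7: 42119927 = 7·6017132 + 3
11: 42119927 = 11·3829084 + 3
13: 42119927 = 13·3239994 + 5
17: 42119927 = 17·2477642 + 13
19: 42119927 = 19·2216838 + 5
23: 42119927 = 23·1831301 + 4
29: 42119927 = 29·1452411 + 8
31: 42119927 = 31·1358707 + 10
37: 42119927 = 37·1138376 + 15
41: 42119927 = 41·1027315 + 12
43: 42119927 = 43·979533 + 8
47: 42119927 = 47·896168 + 31
53: 42119927 = 53·794715 + 32
59: 42119927 = 59·713897 + 4
61: 42119927 = 61·690490 + 37
67: 42119927 = 67·628655 + 42
71: 42119927 = 71·593238 + 29
73: 42119927 = 73·576985 + 22
79: 42119927 = 79·533163 + 50
83: 42119927 = 83·507469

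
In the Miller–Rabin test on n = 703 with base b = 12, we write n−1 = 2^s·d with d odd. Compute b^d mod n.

703 − 1 = 702 = 2^1 · 351, so d = 351.
12^1 ≡ 12 (mod 703)
12^2 ≡ 12^2 = 144 ≡ 144 (mod 703)
12^4 ≡ 144^2 = 20736 ≡ 349 (mod 703)
12^8 ≡ 349^2 = 121801 ≡ 182 (mod 703)
12^16 ≡ 182^2 = 33124 ≡ 83 (mod 703)
12^32 ≡ 83^2 = 6889 ≡ 562 (mod 703)
12^64 ≡ 562^2 = 315844 ≡ 197 (mod 703)
12^128 ≡ 197^2 = 38809 ≡ 144 (mod 703)
12^256 ≡ 144^2 = 20736 ≡ 349 (mod 703)
351 = 256 + 64 + 16 + 8 + 4 + 2 + 1 in binary powers of 2.
So 12^351 ≡ 349 · 197 · 83 · 182 · 349 · 144 · 12 ≡ 75 (mod 703).
Squaring chain: 75; never reaches −1, so base 12 is a Miller–Rabin witness that 703 is composite.

75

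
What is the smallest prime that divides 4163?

4163 is odd.
Digit sum 14, not divisible by 3.
Ends in 3: not divisible by 5.
7: 4163 = 7·594 + 5
11: 4163 = 11·378 + 5
13: 4163 = 13·320 + 3
17: 4163 = 17·244 + 15
19: 4163 = 19·219 + 2
23: 4163 = 23·181

23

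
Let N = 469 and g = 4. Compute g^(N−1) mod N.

4^1 ≡ 4 (mod 469)
4^2 ≡ 4^2 = 16 ≡ 16 (mod 469)
4^4 ≡ 16^2 = 256 ≡ 256 (mod 469)
4^8 ≡ 256^2 = 65536 ≡ 345 (mod 469)
4^16 ≡ 345^2 = 119025 ≡ 368 (mod 469)
4^32 ≡ 368^2 = 135424 ≡ 352 (mod 469)
4^64 ≡ 352^2 = 123904 ≡ 88 (mod 469)
4^128 ≡ 88^2 = 7744 ≡ 240 (mod 469)
4^256 ≡ 240^2 = 57600 ≡ 382 (mod 469)
468 = 256 + 128 + 64 + 16 + 4 in binary powers of 2.
So 4^468 ≡ 382 · 240 · 88 · 368 · 256 ≡ 344 (mod 469).
Since 344 ≠ 1, base 4 is a Fermat witness: 469 is composite.

344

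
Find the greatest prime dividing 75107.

75107 = 19 · 3953
3953 = 59 · 67
67 is prime.
So 75107 = 19 · 59 · 67; the largest prime factor is 67.

67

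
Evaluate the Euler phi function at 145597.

Factor: 145597 = 19 · 79 · 97.
φ(145597) = (19−1) · (79−1) · (97−1) = 18 · 78 · 96 = 134784.

134784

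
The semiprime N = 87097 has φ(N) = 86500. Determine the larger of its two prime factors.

φ(n) = (p−1)(q−1) = n − (p+q) + 1, so p + q = 87097 − 86500 + 1 = 598.
p and q are the roots of t² − 598t + 87097 = 0.
Discriminant: 598² − 4·87097 = 357604 − 348388 = 9216; √9216 = 96.
q = (598 − 96)/2 = 251, p = (598 + 96)/2 = 347.
Check: 251 · 347 = 87097.

347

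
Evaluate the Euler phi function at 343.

Factor: 343 = 7^3.
φ(343) = 7^2·(7−1) = 294.

294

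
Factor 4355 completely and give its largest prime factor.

67

4355 = 5 · 871
871 = 13 · 67
67 is prime.
So 4355 = 5 · 13 · 67; the largest prime factor is 67.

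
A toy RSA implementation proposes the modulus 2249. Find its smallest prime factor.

2249 is odd.
Digit sum 17, not divisible by 3.
Ends in 9: not divisible by 5.
7: 2249 = 7·321 + 2
11: 2249 = 11·204 + 5
13: 2249 = 13·173

13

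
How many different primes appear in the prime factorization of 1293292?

1293292 = 2^2 · 323323
323323 = 7 · 46189
46189 = 11 · 4199
4199 = 13 · 323
323 = 17 · 19
1293292 = 2^2 · 7 · 11 · 13 · 17 · 19, which has 6 distinct prime factors.

6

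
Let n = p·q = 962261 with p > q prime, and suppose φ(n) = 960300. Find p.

991

φ(n) = (p−1)(q−1) = n − (p+q) + 1, so p + q = 962261 − 960300 + 1 = 1962.
p and q are the roots of t² − 1962t + 962261 = 0.
Discriminant: 1962² − 4·962261 = 3849444 − 3849044 = 400; √400 = 20.
q = (1962 − 20)/2 = 971, p = (1962 + 20)/2 = 991.
Check: 971 · 991 = 962261.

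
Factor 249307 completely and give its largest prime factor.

249307 = 61 · 4087
4087 = 61 · 67
67 is prime.
So 249307 = 61^2 · 67; the largest prime factor is 67.

67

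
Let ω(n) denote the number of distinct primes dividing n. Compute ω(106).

106 = 2 · 53
106 = 2 · 53, which has 2 distinct prime factors.

2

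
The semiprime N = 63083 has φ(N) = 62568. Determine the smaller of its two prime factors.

φ(n) = (p−1)(q−1) = n − (p+q) + 1, so p + q = 63083 − 62568 + 1 = 516.
p and q are the roots of t² − 516t + 63083 = 0.
Discriminant: 516² − 4·63083 = 266256 − 252332 = 13924; √13924 = 118.
q = (516 − 118)/2 = 199, p = (516 + 118)/2 = 317.
Check: 199 · 317 = 63083.

199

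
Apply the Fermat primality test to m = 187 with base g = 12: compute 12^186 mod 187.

111

12^1 ≡ 12 (mod 187)
12^2 ≡ 12^2 = 144 ≡ 144 (mod 187)
12^4 ≡ 144^2 = 20736 ≡ 166 (mod 187)
12^8 ≡ 166^2 = 27556 ≡ 67 (mod 187)
12^16 ≡ 67^2 = 4489 ≡ 1 (mod 187)
12^32 ≡ 1^2 = 1 ≡ 1 (mod 187)
12^64 ≡ 1^2 = 1 ≡ 1 (mod 187)
12^128 ≡ 1^2 = 1 ≡ 1 (mod 187)
186 = 128 + 32 + 16 + 8 + 2 in binary powers of 2.
So 12^186 ≡ 1 · 1 · 1 · 67 · 144 ≡ 111 (mod 187).
Since 111 ≠ 1, base 12 is a Fermat witness: 187 is composite.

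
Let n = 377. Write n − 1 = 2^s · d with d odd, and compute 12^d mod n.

220

377 − 1 = 376 = 2^3 · 47, so d = 47.
12^1 ≡ 12 (mod 377)
12^2 ≡ 12^2 = 144 ≡ 144 (mod 377)
12^4 ≡ 144^2 = 20736 ≡ 1 (mod 377)
12^8 ≡ 1^2 = 1 ≡ 1 (mod 377)
12^16 ≡ 1^2 = 1 ≡ 1 (mod 377)
12^32 ≡ 1^2 = 1 ≡ 1 (mod 377)
47 = 32 + 8 + 4 + 2 + 1 in binary powers of 2.
So 12^47 ≡ 1 · 1 · 1 · 144 · 12 ≡ 220 (mod 377).
Squaring chain: 220 → 144 → 1; never reaches −1, so base 12 is a Miller–Rabin witness that 377 is composite.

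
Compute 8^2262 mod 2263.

1242

8^1 ≡ 8 (mod 2263)
8^2 ≡ 8^2 = 64 ≡ 64 (mod 2263)
8^4 ≡ 64^2 = 4096 ≡ 1833 (mod 2263)
8^8 ≡ 1833^2 = 3359889 ≡ 1597 (mod 2263)
8^16 ≡ 1597^2 = 2550409 ≡ 8 (mod 2263)
8^32 ≡ 8^2 = 64 ≡ 64 (mod 2263)
8^64 ≡ 64^2 = 4096 ≡ 1833 (mod 2263)
8^128 ≡ 1833^2 = 3359889 ≡ 1597 (mod 2263)
8^256 ≡ 1597^2 = 2550409 ≡ 8 (mod 2263)
8^512 ≡ 8^2 = 64 ≡ 64 (mod 2263)
8^1024 ≡ 64^2 = 4096 ≡ 1833 (mod 2263)
8^2048 ≡ 1833^2 = 3359889 ≡ 1597 (mod 2263)
2262 = 2048 + 128 + 64 + 16 + 4 + 2 in binary powers of 2.
So 8^2262 ≡ 1597 · 1597 · 1833 · 8 · 1833 · 64 ≡ 1242 (mod 2263).
Since 1242 ≠ 1, base 8 is a Fermat witness: 2263 is composite.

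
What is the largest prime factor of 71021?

71021 = 29 · 2449
2449 = 31 · 79
79 is prime.
So 71021 = 29 · 31 · 79; the largest prime factor is 79.

79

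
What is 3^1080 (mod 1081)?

3^1 ≡ 3 (mod 1081)
3^2 ≡ 3^2 = 9 ≡ 9 (mod 1081)
3^4 ≡ 9^2 = 81 ≡ 81 (mod 1081)
3^8 ≡ 81^2 = 6561 ≡ 75 (mod 1081)
3^16 ≡ 75^2 = 5625 ≡ 220 (mod 1081)
3^32 ≡ 220^2 = 48400 ≡ 836 (mod 1081)
3^64 ≡ 836^2 = 698896 ≡ 570 (mod 1081)
3^128 ≡ 570^2 = 324900 ≡ 600 (mod 1081)
3^256 ≡ 600^2 = 360000 ≡ 27 (mod 1081)
3^512 ≡ 27^2 = 729 ≡ 729 (mod 1081)
3^1024 ≡ 729^2 = 531441 ≡ 670 (mod 1081)
1080 = 1024 + 32 + 16 + 8 in binary powers of 2.
So 3^1080 ≡ 670 · 836 · 220 · 75 ≡ 768 (mod 1081).
Since 768 ≠ 1, base 3 is a Fermat witness: 1081 is composite.

768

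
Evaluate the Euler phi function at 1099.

936

Factor: 1099 = 7 · 157.
φ(1099) = (7−1) · (157−1) = 6 · 156 = 936.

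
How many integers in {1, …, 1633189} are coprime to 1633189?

1591296

Factor: 1633189 = 97 · 113 · 149.
φ(1633189) = (97−1) · (113−1) · (149−1) = 96 · 112 · 148 = 1591296.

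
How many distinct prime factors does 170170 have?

6

170170 = 2 · 85085
85085 = 5 · 17017
17017 = 7 · 2431
2431 = 11 · 221
221 = 13 · 17
170170 = 2 · 5 · 7 · 11 · 13 · 17, which has 6 distinct prime factors.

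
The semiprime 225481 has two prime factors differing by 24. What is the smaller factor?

Since p = q + 24, we have 225481 = q(q + 24), so q² + 24q − 225481 = 0.
Discriminant: 24² + 4·225481 = 576 + 901924 = 902500; √902500 = 950.
q = (−24 + 950)/2 = 463, and p = q + 24 = 487.
Check: 463 · 487 = 225481.

463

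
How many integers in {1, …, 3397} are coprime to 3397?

3276

Factor: 3397 = 43 · 79.
φ(3397) = (43−1) · (79−1) = 42 · 78 = 3276.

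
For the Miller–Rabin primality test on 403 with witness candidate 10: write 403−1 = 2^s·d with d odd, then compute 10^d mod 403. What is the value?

64

403 − 1 = 402 = 2^1 · 201, so d = 201.
10^1 ≡ 10 (mod 403)
10^2 ≡ 10^2 = 100 ≡ 100 (mod 403)
10^4 ≡ 100^2 = 10000 ≡ 328 (mod 403)
10^8 ≡ 328^2 = 107584 ≡ 386 (mod 403)
10^16 ≡ 386^2 = 148996 ≡ 289 (mod 403)
10^32 ≡ 289^2 = 83521 ≡ 100 (mod 403)
10^64 ≡ 100^2 = 10000 ≡ 328 (mod 403)
10^128 ≡ 328^2 = 107584 ≡ 386 (mod 403)
201 = 128 + 64 + 8 + 1 in binary powers of 2.
So 10^201 ≡ 386 · 328 · 386 · 10 ≡ 64 (mod 403).
Squaring chain: 64; never reaches −1, so base 10 is a Miller–Rabin witness that 403 is composite.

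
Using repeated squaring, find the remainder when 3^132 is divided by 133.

3^1 ≡ 3 (mod 133)
3^2 ≡ 3^2 = 9 ≡ 9 (mod 133)
3^4 ≡ 9^2 = 81 ≡ 81 (mod 133)
3^8 ≡ 81^2 = 6561 ≡ 44 (mod 133)
3^16 ≡ 44^2 = 1936 ≡ 74 (mod 133)
3^32 ≡ 74^2 = 5476 ≡ 23 (mod 133)
3^64 ≡ 23^2 = 529 ≡ 130 (mod 133)
3^128 ≡ 130^2 = 16900 ≡ 9 (mod 133)
132 = 128 + 4 in binary powers of 2.
So 3^132 ≡ 9 · 81 ≡ 64 (mod 133).
Since 64 ≠ 1, base 3 is a Fermat witness: 133 is composite.

64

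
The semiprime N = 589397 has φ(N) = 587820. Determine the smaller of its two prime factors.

607

φ(n) = (p−1)(q−1) = n − (p+q) + 1, so p + q = 589397 − 587820 + 1 = 1578.
p and q are the roots of t² − 1578t + 589397 = 0.
Discriminant: 1578² − 4·589397 = 2490084 − 2357588 = 132496; √132496 = 364.
q = (1578 − 364)/2 = 607, p = (1578 + 364)/2 = 971.
Check: 607 · 971 = 589397.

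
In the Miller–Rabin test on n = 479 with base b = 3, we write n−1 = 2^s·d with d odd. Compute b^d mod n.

1

479 − 1 = 478 = 2^1 · 239, so d = 239.
3^1 ≡ 3 (mod 479)
3^2 ≡ 3^2 = 9 ≡ 9 (mod 479)
3^4 ≡ 9^2 = 81 ≡ 81 (mod 479)
3^8 ≡ 81^2 = 6561 ≡ 334 (mod 479)
3^16 ≡ 334^2 = 111556 ≡ 428 (mod 479)
3^32 ≡ 428^2 = 183184 ≡ 206 (mod 479)
3^64 ≡ 206^2 = 42436 ≡ 284 (mod 479)
3^128 ≡ 284^2 = 80656 ≡ 184 (mod 479)
239 = 128 + 64 + 32 + 8 + 4 + 2 + 1 in binary powers of 2.
So 3^239 ≡ 184 · 284 · 206 · 334 · 81 · 9 · 3 ≡ 1 (mod 479).
Since 3^d ≡ 1 (mod 479), base 3 does not prove 479 composite.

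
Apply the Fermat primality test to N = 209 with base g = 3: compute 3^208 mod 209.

3^1 ≡ 3 (mod 209)
3^2 ≡ 3^2 = 9 ≡ 9 (mod 209)
3^4 ≡ 9^2 = 81 ≡ 81 (mod 209)
3^8 ≡ 81^2 = 6561 ≡ 82 (mod 209)
3^16 ≡ 82^2 = 6724 ≡ 36 (mod 209)
3^32 ≡ 36^2 = 1296 ≡ 42 (mod 209)
3^64 ≡ 42^2 = 1764 ≡ 92 (mod 209)
3^128 ≡ 92^2 = 8464 ≡ 104 (mod 209)
208 = 128 + 64 + 16 in binary powers of 2.
So 3^208 ≡ 104 · 92 · 36 ≡ 16 (mod 209).
Since 16 ≠ 1, base 3 is a Fermat witness: 209 is composite.

16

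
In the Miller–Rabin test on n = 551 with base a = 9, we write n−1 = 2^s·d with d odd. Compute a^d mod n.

35

551 − 1 = 550 = 2^1 · 275, so d = 275.
9^1 ≡ 9 (mod 551)
9^2 ≡ 9^2 = 81 ≡ 81 (mod 551)
9^4 ≡ 81^2 = 6561 ≡ 500 (mod 551)
9^8 ≡ 500^2 = 250000 ≡ 397 (mod 551)
9^16 ≡ 397^2 = 157609 ≡ 23 (mod 551)
9^32 ≡ 23^2 = 529 ≡ 529 (mod 551)
9^64 ≡ 529^2 = 279841 ≡ 484 (mod 551)
9^128 ≡ 484^2 = 234256 ≡ 81 (mod 551)
9^256 ≡ 81^2 = 6561 ≡ 500 (mod 551)
275 = 256 + 16 + 2 + 1 in binary powers of 2.
So 9^275 ≡ 500 · 23 · 81 · 9 ≡ 35 (mod 551).
Squaring chain: 35; never reaches −1, so base 9 is a Miller–Rabin witness that 551 is composite.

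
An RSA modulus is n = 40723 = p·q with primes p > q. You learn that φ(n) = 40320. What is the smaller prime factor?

φ(n) = (p−1)(q−1) = n − (p+q) + 1, so p + q = 40723 − 40320 + 1 = 404.
p and q are the roots of t² − 404t + 40723 = 0.
Discriminant: 404² − 4·40723 = 163216 − 162892 = 324; √324 = 18.
q = (404 − 18)/2 = 193, p = (404 + 18)/2 = 211.
Check: 193 · 211 = 40723.

193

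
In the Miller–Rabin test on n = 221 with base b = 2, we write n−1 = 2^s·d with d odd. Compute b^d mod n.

221 − 1 = 220 = 2^2 · 55, so d = 55.
2^1 ≡ 2 (mod 221)
2^2 ≡ 2^2 = 4 ≡ 4 (mod 221)
2^4 ≡ 4^2 = 16 ≡ 16 (mod 221)
2^8 ≡ 16^2 = 256 ≡ 35 (mod 221)
2^16 ≡ 35^2 = 1225 ≡ 120 (mod 221)
2^32 ≡ 120^2 = 14400 ≡ 35 (mod 221)
55 = 32 + 16 + 4 + 2 + 1 in binary powers of 2.
So 2^55 ≡ 35 · 120 · 16 · 4 · 2 ≡ 128 (mod 221).
Squaring chain: 128 → 30; never reaches −1, so base 2 is a Miller–Rabin witness that 221 is composite.

128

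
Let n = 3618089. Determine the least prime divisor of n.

3618089 is odd.
Digit sum 35, not divisible by 3.
Ends in 9: not divisible by 5.
7: 3618089 = 7·516869 + 6
11: 3618089 = 11·328917 + 2
13: 3618089 = 13·278314 + 7
17: 3618089 = 17·212828 + 13
19: 3618089 = 19·190425 + 14
23: 3618089 = 23·157308 + 5
29: 3618089 = 29·124761 + 20
31: 3618089 = 31·116712 + 17
37: 3618089 = 37·97786 + 7
41: 3618089 = 41·88246 + 3
43: 3618089 = 43·84141 + 26
47: 3618089 = 47·76980 + 29
53: 3618089 = 53·68265 + 44
59: 3618089 = 59·61323 + 32
61: 3618089 = 61·59312 + 57
67: 3618089 = 67·54001 + 22
71: 3618089 = 71·50959

71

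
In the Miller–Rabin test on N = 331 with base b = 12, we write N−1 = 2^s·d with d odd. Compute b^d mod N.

330

331 − 1 = 330 = 2^1 · 165, so d = 165.
12^1 ≡ 12 (mod 331)
12^2 ≡ 12^2 = 144 ≡ 144 (mod 331)
12^4 ≡ 144^2 = 20736 ≡ 214 (mod 331)
12^8 ≡ 214^2 = 45796 ≡ 118 (mod 331)
12^16 ≡ 118^2 = 13924 ≡ 22 (mod 331)
12^32 ≡ 22^2 = 484 ≡ 153 (mod 331)
12^64 ≡ 153^2 = 23409 ≡ 239 (mod 331)
12^128 ≡ 239^2 = 57121 ≡ 189 (mod 331)
165 = 128 + 32 + 4 + 1 in binary powers of 2.
So 12^165 ≡ 189 · 153 · 214 · 12 ≡ 330 (mod 331).
Since 12^d ≡ 330 (mod 331), base 12 does not prove 331 composite.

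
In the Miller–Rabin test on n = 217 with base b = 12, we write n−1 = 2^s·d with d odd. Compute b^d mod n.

27

217 − 1 = 216 = 2^3 · 27, so d = 27.
12^1 ≡ 12 (mod 217)
12^2 ≡ 12^2 = 144 ≡ 144 (mod 217)
12^4 ≡ 144^2 = 20736 ≡ 121 (mod 217)
12^8 ≡ 121^2 = 14641 ≡ 102 (mod 217)
12^16 ≡ 102^2 = 10404 ≡ 205 (mod 217)
27 = 16 + 8 + 2 + 1 in binary powers of 2.
So 12^27 ≡ 205 · 102 · 144 · 12 ≡ 27 (mod 217).
Squaring chain: 27 → 78 → 8; never reaches −1, so base 12 is a Miller–Rabin witness that 217 is composite.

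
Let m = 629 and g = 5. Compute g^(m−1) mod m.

404

5^1 ≡ 5 (mod 629)
5^2 ≡ 5^2 = 25 ≡ 25 (mod 629)
5^4 ≡ 25^2 = 625 ≡ 625 (mod 629)
5^8 ≡ 625^2 = 390625 ≡ 16 (mod 629)
5^16 ≡ 16^2 = 256 ≡ 256 (mod 629)
5^32 ≡ 256^2 = 65536 ≡ 120 (mod 629)
5^64 ≡ 120^2 = 14400 ≡ 562 (mod 629)
5^128 ≡ 562^2 = 315844 ≡ 86 (mod 629)
5^256 ≡ 86^2 = 7396 ≡ 477 (mod 629)
5^512 ≡ 477^2 = 227529 ≡ 460 (mod 629)
628 = 512 + 64 + 32 + 16 + 4 in binary powers of 2.
So 5^628 ≡ 460 · 562 · 120 · 256 · 625 ≡ 404 (mod 629).
Since 404 ≠ 1, base 5 is a Fermat witness: 629 is composite.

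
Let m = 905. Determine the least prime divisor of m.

905 is odd.
Digit sum 14, not divisible by 3.
Ends in 5: divisible by 5.

5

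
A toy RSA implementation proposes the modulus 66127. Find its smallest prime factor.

66127 is odd.
Digit sum 22, not divisible by 3.
Ends in 7: not divisible by 5.
7: 66127 = 7·9446 + 5
11: 66127 = 11·6011 + 6
13: 66127 = 13·5086 + 9
17: 66127 = 17·3889 + 14
19: 66127 = 19·3480 + 7
23: 66127 = 23·2875 + 2
29: 66127 = 29·2280 + 7
31: 66127 = 31·2133 + 4
37: 66127 = 37·1787 + 8
41: 66127 = 41·1612 + 35
43: 66127 = 43·1537 + 36
47: 66127 = 47·1406 + 45
53: 66127 = 53·1247 + 36
59: 66127 = 59·1120 + 47
61: 66127 = 61·1084 + 3
67: 66127 = 67·986 + 65
71: 66127 = 71·931 + 26
73: 66127 = 73·905 + 62
79: 66127 = 79·837 + 4
83: 66127 = 83·796 + 59
89: 66127 = 89·743

89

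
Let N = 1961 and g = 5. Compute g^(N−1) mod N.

367

5^1 ≡ 5 (mod 1961)
5^2 ≡ 5^2 = 25 ≡ 25 (mod 1961)
5^4 ≡ 25^2 = 625 ≡ 625 (mod 1961)
5^8 ≡ 625^2 = 390625 ≡ 386 (mod 1961)
5^16 ≡ 386^2 = 148996 ≡ 1921 (mod 1961)
5^32 ≡ 1921^2 = 3690241 ≡ 1600 (mod 1961)
5^64 ≡ 1600^2 = 2560000 ≡ 895 (mod 1961)
5^128 ≡ 895^2 = 801025 ≡ 937 (mod 1961)
5^256 ≡ 937^2 = 877969 ≡ 1402 (mod 1961)
5^512 ≡ 1402^2 = 1965604 ≡ 682 (mod 1961)
5^1024 ≡ 682^2 = 465124 ≡ 367 (mod 1961)
1960 = 1024 + 512 + 256 + 128 + 32 + 8 in binary powers of 2.
So 5^1960 ≡ 367 · 682 · 1402 · 937 · 1600 · 386 ≡ 367 (mod 1961).
Since 367 ≠ 1, base 5 is a Fermat witness: 1961 is composite.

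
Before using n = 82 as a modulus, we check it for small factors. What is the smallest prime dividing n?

2

82 is even: 2 divides it.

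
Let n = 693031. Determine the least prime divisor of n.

693031 is odd.
Digit sum 22, not divisible by 3.
Ends in 1: not divisible by 5.
7: 693031 = 7·99004 + 3
11: 693031 = 11·63002 + 9
13: 693031 = 13·53310 + 1
17: 693031 = 17·40766 + 9
19: 693031 = 19·36475 + 6
23: 693031 = 23·30131 + 18
29: 693031 = 29·23897 + 18
31: 693031 = 31·22355 + 26
37: 693031 = 37·18730 + 21
41: 693031 = 41·16903 + 8
43: 693031 = 43·16117

43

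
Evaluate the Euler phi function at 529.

Factor: 529 = 23^2.
φ(529) = 23^1·(23−1) = 506.

506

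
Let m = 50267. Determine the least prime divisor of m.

50267 is odd.
Digit sum 20, not divisible by 3.
Ends in 7: not divisible by 5.
7: 50267 = 7·7181

7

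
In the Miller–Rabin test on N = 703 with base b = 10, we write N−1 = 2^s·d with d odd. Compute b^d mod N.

75

703 − 1 = 702 = 2^1 · 351, so d = 351.
10^1 ≡ 10 (mod 703)
10^2 ≡ 10^2 = 100 ≡ 100 (mod 703)
10^4 ≡ 100^2 = 10000 ≡ 158 (mod 703)
10^8 ≡ 158^2 = 24964 ≡ 359 (mod 703)
10^16 ≡ 359^2 = 128881 ≡ 232 (mod 703)
10^32 ≡ 232^2 = 53824 ≡ 396 (mod 703)
10^64 ≡ 396^2 = 156816 ≡ 47 (mod 703)
10^128 ≡ 47^2 = 2209 ≡ 100 (mod 703)
10^256 ≡ 100^2 = 10000 ≡ 158 (mod 703)
351 = 256 + 64 + 16 + 8 + 4 + 2 + 1 in binary powers of 2.
So 10^351 ≡ 158 · 47 · 232 · 359 · 158 · 100 · 10 ≡ 75 (mod 703).
Squaring chain: 75; never reaches −1, so base 10 is a Miller–Rabin witness that 703 is composite.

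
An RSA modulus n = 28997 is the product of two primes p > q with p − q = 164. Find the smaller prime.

Since p = q + 164, we have 28997 = q(q + 164), so q² + 164q − 28997 = 0.
Discriminant: 164² + 4·28997 = 26896 + 115988 = 142884; √142884 = 378.
q = (−164 + 378)/2 = 107, and p = q + 164 = 271.
Check: 107 · 271 = 28997.

107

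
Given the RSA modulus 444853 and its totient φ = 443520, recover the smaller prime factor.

661

φ(n) = (p−1)(q−1) = n − (p+q) + 1, so p + q = 444853 − 443520 + 1 = 1334.
p and q are the roots of t² − 1334t + 444853 = 0.
Discriminant: 1334² − 4·444853 = 1779556 − 1779412 = 144; √144 = 12.
q = (1334 − 12)/2 = 661, p = (1334 + 12)/2 = 673.
Check: 661 · 673 = 444853.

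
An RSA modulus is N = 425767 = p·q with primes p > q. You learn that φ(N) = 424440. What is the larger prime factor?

787

φ(n) = (p−1)(q−1) = n − (p+q) + 1, so p + q = 425767 − 424440 + 1 = 1328.
p and q are the roots of t² − 1328t + 425767 = 0.
Discriminant: 1328² − 4·425767 = 1763584 − 1703068 = 60516; √60516 = 246.
q = (1328 − 246)/2 = 541, p = (1328 + 246)/2 = 787.
Check: 541 · 787 = 425767.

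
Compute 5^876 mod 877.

5^1 ≡ 5 (mod 877)
5^2 ≡ 5^2 = 25 ≡ 25 (mod 877)
5^4 ≡ 25^2 = 625 ≡ 625 (mod 877)
5^8 ≡ 625^2 = 390625 ≡ 360 (mod 877)
5^16 ≡ 360^2 = 129600 ≡ 681 (mod 877)
5^32 ≡ 681^2 = 463761 ≡ 705 (mod 877)
5^64 ≡ 705^2 = 497025 ≡ 643 (mod 877)
5^128 ≡ 643^2 = 413449 ≡ 382 (mod 877)
5^256 ≡ 382^2 = 145924 ≡ 342 (mod 877)
5^512 ≡ 342^2 = 116964 ≡ 323 (mod 877)
876 = 512 + 256 + 64 + 32 + 8 + 4 in binary powers of 2.
So 5^876 ≡ 323 · 342 · 643 · 705 · 360 · 625 ≡ 1 (mod 877).
Since the result is 1, base 5 gives no evidence that 877 is composite.

1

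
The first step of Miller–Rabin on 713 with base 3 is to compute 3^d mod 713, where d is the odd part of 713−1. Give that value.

713 − 1 = 712 = 2^3 · 89, so d = 89.
3^1 ≡ 3 (mod 713)
3^2 ≡ 3^2 = 9 ≡ 9 (mod 713)
3^4 ≡ 9^2 = 81 ≡ 81 (mod 713)
3^8 ≡ 81^2 = 6561 ≡ 144 (mod 713)
3^16 ≡ 144^2 = 20736 ≡ 59 (mod 713)
3^32 ≡ 59^2 = 3481 ≡ 629 (mod 713)
3^64 ≡ 629^2 = 395641 ≡ 639 (mod 713)
89 = 64 + 16 + 8 + 1 in binary powers of 2.
So 3^89 ≡ 639 · 59 · 144 · 3 ≡ 486 (mod 713).
Squaring chain: 486 → 193 → 173; never reaches −1, so base 3 is a Miller–Rabin witness that 713 is composite.

486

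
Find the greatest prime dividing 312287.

312287 = 59 · 5293
5293 = 67 · 79
79 is prime.
So 312287 = 59 · 67 · 79; the largest prime factor is 79.

79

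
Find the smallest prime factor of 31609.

31609 is odd.
Digit sum 19, not divisible by 3.
Ends in 9: not divisible by 5.
7: 31609 = 7·4515 + 4
11: 31609 = 11·2873 + 6
13: 31609 = 13·2431 + 6
17: 31609 = 17·1859 + 6
19: 31609 = 19·1663 + 12
23: 31609 = 23·1374 + 7
29: 31609 = 29·1089 + 28
31: 31609 = 31·1019 + 20
37: 31609 = 37·854 + 11
41: 31609 = 41·770 + 39
43: 31609 = 43·735 + 4
47: 31609 = 47·672 + 25
53: 31609 = 53·596 + 21
59: 31609 = 59·535 + 44
61: 31609 = 61·518 + 11
67: 31609 = 67·471 + 52
71: 31609 = 71·445 + 14
73: 31609 = 73·433

73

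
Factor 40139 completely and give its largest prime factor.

89

40139 = 11 · 3649
3649 = 41 · 89
89 is prime.
So 40139 = 11 · 41 · 89; the largest prime factor is 89.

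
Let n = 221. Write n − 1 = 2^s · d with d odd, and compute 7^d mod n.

97

221 − 1 = 220 = 2^2 · 55, so d = 55.
7^1 ≡ 7 (mod 221)
7^2 ≡ 7^2 = 49 ≡ 49 (mod 221)
7^4 ≡ 49^2 = 2401 ≡ 191 (mod 221)
7^8 ≡ 191^2 = 36481 ≡ 16 (mod 221)
7^16 ≡ 16^2 = 256 ≡ 35 (mod 221)
7^32 ≡ 35^2 = 1225 ≡ 120 (mod 221)
55 = 32 + 16 + 4 + 2 + 1 in binary powers of 2.
So 7^55 ≡ 120 · 35 · 191 · 49 · 7 ≡ 97 (mod 221).
Squaring chain: 97 → 127; never reaches −1, so base 7 is a Miller–Rabin witness that 221 is composite.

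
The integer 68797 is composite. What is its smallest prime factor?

89

68797 is odd.
Digit sum 37, not divisible by 3.
Ends in 7: not divisible by 5.
7: 68797 = 7·9828 + 1
11: 68797 = 11·6254 + 3
13: 68797 = 13·5292 + 1
17: 68797 = 17·4046 + 15
19: 68797 = 19·3620 + 17
23: 68797 = 23·2991 + 4
29: 68797 = 29·2372 + 9
31: 68797 = 31·2219 + 8
37: 68797 = 37·1859 + 14
41: 68797 = 41·1677 + 40
43: 68797 = 43·1599 + 40
47: 68797 = 47·1463 + 36
53: 68797 = 53·1298 + 3
59: 68797 = 59·1166 + 3
61: 68797 = 61·1127 + 50
67: 68797 = 67·1026 + 55
71: 68797 = 71·968 + 69
73: 68797 = 73·942 + 31
79: 68797 = 79·870 + 67
83: 68797 = 83·828 + 73
89: 68797 = 89·773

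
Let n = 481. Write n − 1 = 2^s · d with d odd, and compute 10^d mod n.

481 − 1 = 480 = 2^5 · 15, so d = 15.
10^1 ≡ 10 (mod 481)
10^2 ≡ 10^2 = 100 ≡ 100 (mod 481)
10^4 ≡ 100^2 = 10000 ≡ 380 (mod 481)
10^8 ≡ 380^2 = 144400 ≡ 100 (mod 481)
15 = 8 + 4 + 2 + 1 in binary powers of 2.
So 10^15 ≡ 100 · 380 · 100 · 10 ≡ 38 (mod 481).
Squaring chain: 38 → 1 → 1 → 1 → 1; never reaches −1, so base 10 is a Miller–Rabin witness that 481 is composite.

38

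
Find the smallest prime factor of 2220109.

2220109 is odd.
Digit sum 16, not divisible by 3.
Ends in 9: not divisible by 5.
7: 2220109 = 7·317158 + 3
11: 2220109 = 11·201828 + 1
13: 2220109 = 13·170777 + 8
17: 2220109 = 17·130594 + 11
19: 2220109 = 19·116847 + 16
23: 2220109 = 23·96526 + 11
29: 2220109 = 29·76555 + 14
31: 2220109 = 31·71616 + 13
37: 2220109 = 37·60002 + 35
41: 2220109 = 41·54149

41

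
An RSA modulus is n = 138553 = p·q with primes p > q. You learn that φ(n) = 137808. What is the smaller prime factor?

φ(n) = (p−1)(q−1) = n − (p+q) + 1, so p + q = 138553 − 137808 + 1 = 746.
p and q are the roots of t² − 746t + 138553 = 0.
Discriminant: 746² − 4·138553 = 556516 − 554212 = 2304; √2304 = 48.
q = (746 − 48)/2 = 349, p = (746 + 48)/2 = 397.
Check: 349 · 397 = 138553.

349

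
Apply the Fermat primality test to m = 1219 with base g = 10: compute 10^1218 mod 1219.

10^1 ≡ 10 (mod 1219)
10^2 ≡ 10^2 = 100 ≡ 100 (mod 1219)
10^4 ≡ 100^2 = 10000 ≡ 248 (mod 1219)
10^8 ≡ 248^2 = 61504 ≡ 554 (mod 1219)
10^16 ≡ 554^2 = 306916 ≡ 947 (mod 1219)
10^32 ≡ 947^2 = 896809 ≡ 844 (mod 1219)
10^64 ≡ 844^2 = 712336 ≡ 440 (mod 1219)
10^128 ≡ 440^2 = 193600 ≡ 998 (mod 1219)
10^256 ≡ 998^2 = 996004 ≡ 81 (mod 1219)
10^512 ≡ 81^2 = 6561 ≡ 466 (mod 1219)
10^1024 ≡ 466^2 = 217156 ≡ 174 (mod 1219)
1218 = 1024 + 128 + 64 + 2 in binary powers of 2.
So 10^1218 ≡ 174 · 998 · 440 · 100 ≡ 876 (mod 1219).
Since 876 ≠ 1, base 10 is a Fermat witness: 1219 is composite.

876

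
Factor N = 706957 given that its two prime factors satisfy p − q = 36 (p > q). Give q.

823

Since p = q + 36, we have 706957 = q(q + 36), so q² + 36q − 706957 = 0.
Discriminant: 36² + 4·706957 = 1296 + 2827828 = 2829124; √2829124 = 1682.
q = (−36 + 1682)/2 = 823, and p = q + 36 = 859.
Check: 823 · 859 = 706957.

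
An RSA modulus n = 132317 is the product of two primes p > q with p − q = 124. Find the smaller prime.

307

Since p = q + 124, we have 132317 = q(q + 124), so q² + 124q − 132317 = 0.
Discriminant: 124² + 4·132317 = 15376 + 529268 = 544644; √544644 = 738.
q = (−124 + 738)/2 = 307, and p = q + 124 = 431.
Check: 307 · 431 = 132317.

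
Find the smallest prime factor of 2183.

37

2183 is odd.
Digit sum 14, not divisible by 3.
Ends in 3: not divisible by 5.
7: 2183 = 7·311 + 6
11: 2183 = 11·198 + 5
13: 2183 = 13·167 + 12
17: 2183 = 17·128 + 7
19: 2183 = 19·114 + 17
23: 2183 = 23·94 + 21
29: 2183 = 29·75 + 8
31: 2183 = 31·70 + 13
37: 2183 = 37·59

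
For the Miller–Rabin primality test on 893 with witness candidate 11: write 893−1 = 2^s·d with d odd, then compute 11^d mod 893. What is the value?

893 − 1 = 892 = 2^2 · 223, so d = 223.
11^1 ≡ 11 (mod 893)
11^2 ≡ 11^2 = 121 ≡ 121 (mod 893)
11^4 ≡ 121^2 = 14641 ≡ 353 (mod 893)
11^8 ≡ 353^2 = 124609 ≡ 482 (mod 893)
11^16 ≡ 482^2 = 232324 ≡ 144 (mod 893)
11^32 ≡ 144^2 = 20736 ≡ 197 (mod 893)
11^64 ≡ 197^2 = 38809 ≡ 410 (mod 893)
11^128 ≡ 410^2 = 168100 ≡ 216 (mod 893)
223 = 128 + 64 + 16 + 8 + 4 + 2 + 1 in binary powers of 2.
So 11^223 ≡ 216 · 410 · 144 · 482 · 353 · 121 · 11 ≡ 467 (mod 893).
Squaring chain: 467 → 197; never reaches −1, so base 11 is a Miller–Rabin witness that 893 is composite.

467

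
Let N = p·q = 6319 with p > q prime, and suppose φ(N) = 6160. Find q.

φ(n) = (p−1)(q−1) = n − (p+q) + 1, so p + q = 6319 − 6160 + 1 = 160.
p and q are the roots of t² − 160t + 6319 = 0.
Discriminant: 160² − 4·6319 = 25600 − 25276 = 324; √324 = 18.
q = (160 − 18)/2 = 71, p = (160 + 18)/2 = 89.
Check: 71 · 89 = 6319.

71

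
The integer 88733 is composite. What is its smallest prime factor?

88733 is odd.
Digit sum 29, not divisible by 3.
Ends in 3: not divisible by 5.
7: 88733 = 7·12676 + 1
11: 88733 = 11·8066 + 7
13: 88733 = 13·6825 + 8
17: 88733 = 17·5219 + 10
19: 88733 = 19·4670 + 3
23: 88733 = 23·3857 + 22
29: 88733 = 29·3059 + 22
31: 88733 = 31·2862 + 11
37: 88733 = 37·2398 + 7
41: 88733 = 41·2164 + 9
43: 88733 = 43·2063 + 24
47: 88733 = 47·1887 + 44
53: 88733 = 53·1674 + 11
59: 88733 = 59·1503 + 56
61: 88733 = 61·1454 + 39
67: 88733 = 67·1324 + 25
71: 88733 = 71·1249 + 54
73: 88733 = 73·1215 + 38
79: 88733 = 79·1123 + 16
83: 88733 = 83·1069 + 6
89: 88733 = 89·997

89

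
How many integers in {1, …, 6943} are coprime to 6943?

6760

Factor: 6943 = 53 · 131.
φ(6943) = (53−1) · (131−1) = 52 · 130 = 6760.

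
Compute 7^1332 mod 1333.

388

7^1 ≡ 7 (mod 1333)
7^2 ≡ 7^2 = 49 ≡ 49 (mod 1333)
7^4 ≡ 49^2 = 2401 ≡ 1068 (mod 1333)
7^8 ≡ 1068^2 = 1140624 ≡ 909 (mod 1333)
7^16 ≡ 909^2 = 826281 ≡ 1154 (mod 1333)
7^32 ≡ 1154^2 = 1331716 ≡ 49 (mod 1333)
7^64 ≡ 49^2 = 2401 ≡ 1068 (mod 1333)
7^128 ≡ 1068^2 = 1140624 ≡ 909 (mod 1333)
7^256 ≡ 909^2 = 826281 ≡ 1154 (mod 1333)
7^512 ≡ 1154^2 = 1331716 ≡ 49 (mod 1333)
7^1024 ≡ 49^2 = 2401 ≡ 1068 (mod 1333)
1332 = 1024 + 256 + 32 + 16 + 4 in binary powers of 2.
So 7^1332 ≡ 1068 · 1154 · 49 · 1154 · 1068 ≡ 388 (mod 1333).
Since 388 ≠ 1, base 7 is a Fermat witness: 1333 is composite.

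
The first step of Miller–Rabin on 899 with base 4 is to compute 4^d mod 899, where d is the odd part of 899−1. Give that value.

845

899 − 1 = 898 = 2^1 · 449, so d = 449.
4^1 ≡ 4 (mod 899)
4^2 ≡ 4^2 = 16 ≡ 16 (mod 899)
4^4 ≡ 16^2 = 256 ≡ 256 (mod 899)
4^8 ≡ 256^2 = 65536 ≡ 808 (mod 899)
4^16 ≡ 808^2 = 652864 ≡ 190 (mod 899)
4^32 ≡ 190^2 = 36100 ≡ 140 (mod 899)
4^64 ≡ 140^2 = 19600 ≡ 721 (mod 899)
4^128 ≡ 721^2 = 519841 ≡ 219 (mod 899)
4^256 ≡ 219^2 = 47961 ≡ 314 (mod 899)
449 = 256 + 128 + 64 + 1 in binary powers of 2.
So 4^449 ≡ 314 · 219 · 721 · 4 ≡ 845 (mod 899).
Squaring chain: 845; never reaches −1, so base 4 is a Miller–Rabin witness that 899 is composite.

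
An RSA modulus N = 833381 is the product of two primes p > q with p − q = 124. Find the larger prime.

977

Since p = q + 124, we have 833381 = q(q + 124), so q² + 124q − 833381 = 0.
Discriminant: 124² + 4·833381 = 15376 + 3333524 = 3348900; √3348900 = 1830.
q = (−124 + 1830)/2 = 853, and p = q + 124 = 977.
Check: 853 · 977 = 833381.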